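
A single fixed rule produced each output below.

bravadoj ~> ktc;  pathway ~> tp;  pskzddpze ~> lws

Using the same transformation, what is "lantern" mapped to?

The transformation: keep one character in every 3, starting at position 2 (positions 2nd, 5th, 8th, ...), then shift every letter 7 places backward in the alphabet (wrapping around).
Working it through for "lantern": intermediate "ae", final "tx".

tx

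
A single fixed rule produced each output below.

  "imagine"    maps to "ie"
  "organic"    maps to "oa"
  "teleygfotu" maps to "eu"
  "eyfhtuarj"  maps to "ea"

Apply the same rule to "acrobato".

What's happening: keep one character in every 3, starting at position 1 (positions 1st, 4th, 7th, ...), then keep only the vowels.
For "acrobato", step one produces "aot"; step two turns that into "ao".
(Check on "imagine": → "ige" → "ie" ✓)

ao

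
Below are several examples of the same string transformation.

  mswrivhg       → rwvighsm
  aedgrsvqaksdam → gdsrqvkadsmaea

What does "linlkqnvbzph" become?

What's happening: move the first 2 characters to the end (rotate left by 2), then swap each adjacent pair of characters (1↔2, 3↔4, ...).
Working it through for "linlkqnvbzph": intermediate "nlkqnvbzphli", final "lnqkvnzbhpil".

lnqkvnzbhpil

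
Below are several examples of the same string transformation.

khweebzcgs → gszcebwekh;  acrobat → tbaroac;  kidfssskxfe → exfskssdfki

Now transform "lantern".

Looking at the pairs, the operation is to swap each adjacent pair of characters (1↔2, 3↔4, ...), then reverse the string.
"lantern" → "altnren" → "nerntla".

nerntla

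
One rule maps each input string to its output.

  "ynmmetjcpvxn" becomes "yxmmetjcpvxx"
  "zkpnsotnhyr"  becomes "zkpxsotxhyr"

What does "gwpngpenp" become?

gwpxgpexp

Looking at the pairs, the operation is to replace every "n" with "x".
On "gwpngpenp" that produces "gwpxgpexp".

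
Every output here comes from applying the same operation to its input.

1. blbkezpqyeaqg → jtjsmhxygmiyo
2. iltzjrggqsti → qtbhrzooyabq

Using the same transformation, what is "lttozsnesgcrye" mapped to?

tbbwhavmaokzgm

The transformation: shift every letter 8 places forward in the alphabet (wrapping around).
On "lttozsnesgcrye" that produces "tbbwhavmaokzgm".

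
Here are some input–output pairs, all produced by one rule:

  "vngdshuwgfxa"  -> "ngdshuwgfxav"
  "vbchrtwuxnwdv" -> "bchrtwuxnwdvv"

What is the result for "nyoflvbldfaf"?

yoflvbldfafn

Looking at the pairs, the operation is to move the first character to the end.
"nyoflvbldfaf" → "yoflvbldfafn".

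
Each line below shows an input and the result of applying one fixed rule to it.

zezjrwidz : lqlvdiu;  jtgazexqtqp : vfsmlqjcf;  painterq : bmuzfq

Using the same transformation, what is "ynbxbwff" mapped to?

The rule is to shift every letter 12 places forward in the alphabet (wrapping around), then delete the last 2 characters.
Working it through for "ynbxbwff": intermediate "kznjnirr", final "kznjni".

kznjni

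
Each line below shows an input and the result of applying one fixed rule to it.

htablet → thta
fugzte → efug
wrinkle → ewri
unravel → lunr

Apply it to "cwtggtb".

What's happening: move the last character to the front, then keep only the first 4 characters.
Starting from "cwtggtb": after the first operation, "bcwtggt"; after the second, "bcwt".

bcwt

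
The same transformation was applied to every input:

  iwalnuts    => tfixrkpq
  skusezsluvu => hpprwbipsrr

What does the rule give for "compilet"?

lzmjifqb

The transformation: shift every letter 3 places backward in the alphabet (wrapping around), then swap each adjacent pair of characters (1↔2, 3↔4, ...).
Starting from "compilet": after the first operation, "zljmfibq"; after the second, "lzmjifqb".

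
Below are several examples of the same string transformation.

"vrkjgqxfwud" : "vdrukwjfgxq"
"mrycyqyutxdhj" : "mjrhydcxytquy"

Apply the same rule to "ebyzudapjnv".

Each output is the input with this applied: take characters alternately from the front and the back (1st, last, 2nd, 2nd-last, ...).
Applying that to "ebyzudapjnv" gives "evbnyjzpuad".

evbnyjzpuad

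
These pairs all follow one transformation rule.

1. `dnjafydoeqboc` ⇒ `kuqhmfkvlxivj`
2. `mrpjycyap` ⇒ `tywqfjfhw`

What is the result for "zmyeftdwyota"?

gtflmakdfvah

The pattern: shift every letter 7 places forward in the alphabet (wrapping around).
Doing the same to "zmyeftdwyota": "gtflmakdfvah".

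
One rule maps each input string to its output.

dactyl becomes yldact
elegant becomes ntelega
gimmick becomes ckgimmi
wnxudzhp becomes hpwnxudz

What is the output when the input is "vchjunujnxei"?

What's happening: move the last 2 characters to the front (rotate right by 2).
Doing the same to "vchjunujnxei": "eivchjunujnx".

eivchjunujnx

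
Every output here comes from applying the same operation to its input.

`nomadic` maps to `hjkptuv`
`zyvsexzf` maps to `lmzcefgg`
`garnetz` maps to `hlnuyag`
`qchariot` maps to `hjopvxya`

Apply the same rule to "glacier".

hjlnpsy

In each case the input is transformed by: sort the characters into alphabetical order, then shift every letter 7 places forward in the alphabet (wrapping around).
On "glacier": the first step gives "acegilr", and the second then gives "hjlnpsy".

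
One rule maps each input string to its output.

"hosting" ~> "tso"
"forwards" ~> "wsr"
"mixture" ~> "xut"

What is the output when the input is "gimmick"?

mmk

Each output is the input with this applied: sort the characters into reverse alphabetical order, then keep only the first 3 characters.
Doing the same to "gimmick": "mmk".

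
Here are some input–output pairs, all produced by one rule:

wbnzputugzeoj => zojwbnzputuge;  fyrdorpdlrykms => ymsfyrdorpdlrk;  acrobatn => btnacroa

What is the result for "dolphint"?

What's happening: move the last 3 characters to the front (rotate right by 3), then swap the first and last characters.
On "dolphint": the first step gives "intdolph", and the second then gives "hntdolpi".

hntdolpi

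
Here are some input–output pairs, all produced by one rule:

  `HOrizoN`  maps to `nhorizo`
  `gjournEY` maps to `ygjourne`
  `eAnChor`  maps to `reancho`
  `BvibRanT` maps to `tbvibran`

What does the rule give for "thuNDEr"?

What's happening: move the last character to the front, then convert every letter to lowercase.
"thuNDEr" → "rthuNDE" → "rthunde".

rthunde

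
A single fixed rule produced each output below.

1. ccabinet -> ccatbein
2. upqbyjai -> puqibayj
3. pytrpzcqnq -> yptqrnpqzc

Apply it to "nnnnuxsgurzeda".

nnnanduexzsrgu

Each output is the input with this applied: move the first character to the end, then take characters alternately from the front and the back (1st, last, 2nd, 2nd-last, ...).
On "nnnnuxsgurzeda": the first step gives "nnnuxsgurzedan", and the second then gives "nnnanduexzsrgu".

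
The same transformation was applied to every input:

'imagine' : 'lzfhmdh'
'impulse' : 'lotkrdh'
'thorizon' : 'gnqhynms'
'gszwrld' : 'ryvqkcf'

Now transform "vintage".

hmszfdu

The pattern: move the first character to the end, then shift every letter 1 place backward in the alphabet (wrapping around).
On "vintage": the first step gives "intagev", and the second then gives "hmszfdu".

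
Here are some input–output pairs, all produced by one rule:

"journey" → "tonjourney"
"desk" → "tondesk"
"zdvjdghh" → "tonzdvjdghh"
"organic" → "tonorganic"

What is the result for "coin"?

In each case the input is transformed by: prepend "ton".
On "coin" that produces "toncoin".

toncoin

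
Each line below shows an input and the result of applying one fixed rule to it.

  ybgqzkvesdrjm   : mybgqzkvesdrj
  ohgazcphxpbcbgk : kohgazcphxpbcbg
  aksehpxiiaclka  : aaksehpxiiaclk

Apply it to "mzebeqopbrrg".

Looking at the pairs, the operation is to move the last character to the front.
For "mzebeqopbrrg" the result is "gmzebeqopbrr".

gmzebeqopbrr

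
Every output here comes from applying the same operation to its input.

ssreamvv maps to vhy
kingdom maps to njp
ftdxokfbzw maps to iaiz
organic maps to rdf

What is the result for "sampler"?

The pattern: keep one character in every 3, starting at position 1 (positions 1st, 4th, 7th, ...), then shift every letter 3 places forward in the alphabet (wrapping around).
Starting from "sampler": after the first operation, "spr"; after the second, "vsu".

vsu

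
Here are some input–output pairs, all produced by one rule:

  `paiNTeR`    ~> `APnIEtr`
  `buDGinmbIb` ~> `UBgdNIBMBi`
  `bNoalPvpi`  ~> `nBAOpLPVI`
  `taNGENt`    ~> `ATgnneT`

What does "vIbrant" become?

The transformation: flip the case of every letter, then swap each adjacent pair of characters (1↔2, 3↔4, ...).
Working it through for "vIbrant": intermediate "ViBRANT", final "iVRBNAT".
(Check on "taNGENt": → "TAngenT" → "ATgnneT" ✓)

iVRBNAT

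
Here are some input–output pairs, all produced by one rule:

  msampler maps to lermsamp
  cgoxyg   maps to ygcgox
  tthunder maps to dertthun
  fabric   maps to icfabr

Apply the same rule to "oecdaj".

What's happening: move the first character to the end, then swap the front and back halves of the string.
Working it through for "oecdaj": intermediate "ecdajo", final "ajoecd".

ajoecd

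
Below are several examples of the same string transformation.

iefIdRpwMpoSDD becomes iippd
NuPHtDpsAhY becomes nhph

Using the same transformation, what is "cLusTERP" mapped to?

What's happening: keep one character in every 3, starting at position 1 (positions 1st, 4th, 7th, ...), then convert every letter to lowercase.
Applying that to "cLusTERP" gives "csr".

csr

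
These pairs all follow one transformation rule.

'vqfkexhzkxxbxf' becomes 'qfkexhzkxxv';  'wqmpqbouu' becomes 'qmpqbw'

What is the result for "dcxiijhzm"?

The pattern: delete the last 3 characters, then move the first character to the end.
On "dcxiijhzm": the first step gives "dcxiij", and the second then gives "cxiijd".

cxiijd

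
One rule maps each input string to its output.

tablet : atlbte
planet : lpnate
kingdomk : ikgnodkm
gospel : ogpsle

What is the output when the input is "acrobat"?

The rule is to swap each adjacent pair of characters (1↔2, 3↔4, ...).
On "acrobat" that produces "caorabt".

caorabt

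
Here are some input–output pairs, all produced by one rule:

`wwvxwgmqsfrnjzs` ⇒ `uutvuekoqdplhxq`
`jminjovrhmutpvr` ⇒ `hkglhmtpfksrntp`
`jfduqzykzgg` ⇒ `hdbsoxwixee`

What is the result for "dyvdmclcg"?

bwtbkajae

The pattern: shift every letter 2 places backward in the alphabet (wrapping around).
Applying that to "dyvdmclcg" gives "bwtbkajae".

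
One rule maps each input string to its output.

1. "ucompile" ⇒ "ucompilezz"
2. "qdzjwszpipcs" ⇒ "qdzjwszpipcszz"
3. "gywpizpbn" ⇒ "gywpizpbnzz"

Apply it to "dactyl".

Each output is the input with this applied: append "zz".
On "dactyl" that produces "dactylzz".

dactylzz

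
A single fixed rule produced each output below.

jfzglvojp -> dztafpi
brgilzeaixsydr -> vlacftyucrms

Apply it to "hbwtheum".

Each output is the input with this applied: shift every letter 6 places backward in the alphabet (wrapping around), then delete the last 2 characters.
For "hbwtheum" the result is "bvqnby".

bvqnby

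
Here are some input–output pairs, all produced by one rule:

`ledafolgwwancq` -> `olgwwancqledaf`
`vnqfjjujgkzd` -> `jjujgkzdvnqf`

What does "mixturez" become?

xturezmi

The transformation: move the last 2 characters to the front (rotate right by 2), then swap the front and back halves of the string.
For "mixturez" the result is "xturezmi".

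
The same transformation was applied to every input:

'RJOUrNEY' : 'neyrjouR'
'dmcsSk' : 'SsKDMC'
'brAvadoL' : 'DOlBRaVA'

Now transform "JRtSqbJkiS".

KIsjrTsQBj

Rule — move the last 3 characters to the front (rotate right by 3), then flip the case of every letter.
"JRtSqbJkiS" → "kiSJRtSqbJ" → "KIsjrTsQBj".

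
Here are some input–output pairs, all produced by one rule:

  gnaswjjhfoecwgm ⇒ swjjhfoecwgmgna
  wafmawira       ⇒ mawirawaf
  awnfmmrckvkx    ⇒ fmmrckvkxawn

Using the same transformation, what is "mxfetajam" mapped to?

What's happening: move the first 3 characters to the end (rotate left by 3).
For "mxfetajam" the result is "etajammxf".

etajammxf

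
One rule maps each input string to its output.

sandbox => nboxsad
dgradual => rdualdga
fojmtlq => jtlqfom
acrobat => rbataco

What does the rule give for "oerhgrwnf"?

What's happening: move the first 3 characters to the end (rotate left by 3), then swap the first and last characters.
Applying both steps to "oerhgrwnf": "hgrwnfoer", then "rgrwnfoeh".

rgrwnfoeh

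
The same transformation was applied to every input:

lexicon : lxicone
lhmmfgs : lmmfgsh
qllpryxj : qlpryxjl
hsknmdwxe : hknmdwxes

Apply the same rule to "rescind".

rscinde

The pattern: move the first character to the end, then swap the first and last characters.
"rescind" → "escindr" → "rscinde".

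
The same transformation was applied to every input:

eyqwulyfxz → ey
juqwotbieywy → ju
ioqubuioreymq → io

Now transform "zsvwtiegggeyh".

zs

Each output is the input with this applied: keep only the first 2 characters.
On "zsvwtiegggeyh" that produces "zs".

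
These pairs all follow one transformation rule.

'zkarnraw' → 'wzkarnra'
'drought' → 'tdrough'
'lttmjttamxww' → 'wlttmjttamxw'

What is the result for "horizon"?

The rule is to move the last character to the front.
For "horizon" the result is "nhorizo".

nhorizo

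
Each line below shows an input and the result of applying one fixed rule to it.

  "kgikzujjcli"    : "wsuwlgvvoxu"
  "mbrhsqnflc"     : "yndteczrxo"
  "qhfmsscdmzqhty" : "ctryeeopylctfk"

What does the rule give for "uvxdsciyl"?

ghjpeoukx

The transformation: shift every letter 12 places forward in the alphabet (wrapping around).
For "uvxdsciyl" the result is "ghjpeoukx".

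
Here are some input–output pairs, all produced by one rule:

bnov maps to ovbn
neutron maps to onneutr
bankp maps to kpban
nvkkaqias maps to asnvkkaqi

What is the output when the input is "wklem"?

emwkl

Each output is the input with this applied: move the last 2 characters to the front (rotate right by 2).
For "wklem" the result is "emwkl".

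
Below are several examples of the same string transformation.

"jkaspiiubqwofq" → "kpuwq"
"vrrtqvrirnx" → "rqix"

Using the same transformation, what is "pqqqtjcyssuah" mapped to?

In each case the input is transformed by: keep one character in every 3, starting at position 2 (positions 2nd, 5th, 8th, ...).
On "pqqqtjcyssuah" that produces "qtyu".

qtyu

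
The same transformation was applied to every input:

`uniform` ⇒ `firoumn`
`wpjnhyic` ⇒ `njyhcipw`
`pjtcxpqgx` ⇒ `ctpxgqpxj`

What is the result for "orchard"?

hcraodr

The pattern: move the first 2 characters to the end (rotate left by 2), then swap each adjacent pair of characters (1↔2, 3↔4, ...).
Working it through for "orchard": intermediate "chardor", final "hcraodr".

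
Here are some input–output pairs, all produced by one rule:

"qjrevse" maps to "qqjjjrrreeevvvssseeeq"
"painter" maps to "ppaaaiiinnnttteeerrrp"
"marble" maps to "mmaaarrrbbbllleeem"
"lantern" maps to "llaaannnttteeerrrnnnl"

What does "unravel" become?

Each output is the input with this applied: repeat every character 3 times, then move the first character to the end.
Starting from "unravel": after the first operation, "uuunnnrrraaavvveeelll"; after the second, "uunnnrrraaavvveeelllu".

uunnnrrraaavvveeelllu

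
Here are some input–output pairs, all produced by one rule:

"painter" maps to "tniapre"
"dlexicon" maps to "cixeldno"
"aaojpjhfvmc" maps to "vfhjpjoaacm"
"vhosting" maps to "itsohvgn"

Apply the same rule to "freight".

gierfth

The pattern: move the last 2 characters to the front (rotate right by 2), then reverse the string.
For "freight", step one produces "htfreig"; step two turns that into "gierfth".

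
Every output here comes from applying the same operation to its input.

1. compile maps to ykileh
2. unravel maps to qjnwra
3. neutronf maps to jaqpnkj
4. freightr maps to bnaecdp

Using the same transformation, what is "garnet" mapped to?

Each output is the input with this applied: delete the last character, then shift every letter 4 places backward in the alphabet (wrapping around).
So "garnet" becomes "cwnja".

cwnja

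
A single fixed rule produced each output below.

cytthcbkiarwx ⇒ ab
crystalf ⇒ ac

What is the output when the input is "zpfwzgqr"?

fg

Looking at the pairs, the operation is to sort the characters into alphabetical order, then keep only the first 2 characters.
"zpfwzgqr" → "fg".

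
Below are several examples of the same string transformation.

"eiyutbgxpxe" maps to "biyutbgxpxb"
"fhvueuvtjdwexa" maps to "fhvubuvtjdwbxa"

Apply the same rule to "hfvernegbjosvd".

Looking at the pairs, the operation is to replace every "e" with "b".
For "hfvernegbjosvd" the result is "hfvbrnbgbjosvd".

hfvbrnbgbjosvd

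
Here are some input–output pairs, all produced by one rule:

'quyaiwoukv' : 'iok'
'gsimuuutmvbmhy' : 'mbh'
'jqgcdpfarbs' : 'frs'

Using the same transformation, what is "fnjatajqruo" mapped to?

What's happening: keep every other character starting from the first (positions 1st, 3rd, 5th, ...), then keep only the last 3 characters.
Working it through for "fnjatajqruo": intermediate "fjtjro", final "jro".

jro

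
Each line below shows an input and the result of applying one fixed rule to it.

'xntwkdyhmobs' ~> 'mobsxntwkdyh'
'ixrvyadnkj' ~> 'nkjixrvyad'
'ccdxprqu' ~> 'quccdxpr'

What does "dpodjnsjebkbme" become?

Looking at the pairs, the operation is to swap the front and back halves of the string, then move the first 2 characters to the end (rotate left by 2).
Working it through for "dpodjnsjebkbme": intermediate "jebkbmedpodjns", final "bkbmedpodjnsje".

bkbmedpodjnsje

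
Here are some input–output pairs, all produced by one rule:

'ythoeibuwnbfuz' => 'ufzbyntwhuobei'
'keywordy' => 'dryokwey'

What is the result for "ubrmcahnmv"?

mnvhuabcrm

Rule — move the last 2 characters to the front (rotate right by 2), then take characters alternately from the front and the back (1st, last, 2nd, 2nd-last, ...).
Working it through for "ubrmcahnmv": intermediate "mvubrmcahn", final "mnvhuabcrm".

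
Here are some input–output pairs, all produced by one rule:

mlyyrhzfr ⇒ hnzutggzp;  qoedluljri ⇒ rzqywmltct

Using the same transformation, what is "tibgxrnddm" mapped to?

What's happening: shift every letter 8 places forward in the alphabet (wrapping around), then move the last 3 characters to the front (rotate right by 3).
"tibgxrnddm" → "bqjofzvllu" → "llubqjofzv".

llubqjofzv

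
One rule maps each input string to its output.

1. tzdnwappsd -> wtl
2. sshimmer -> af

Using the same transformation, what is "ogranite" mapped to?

Looking at the pairs, the operation is to keep one character in every 3, starting at position 3 (positions 3rd, 6th, 9th, ...), then shift every letter 7 places backward in the alphabet (wrapping around).
Working it through for "ogranite": intermediate "ri", final "kb".
(Check on "sshimmer": → "hm" → "af" ✓)

kb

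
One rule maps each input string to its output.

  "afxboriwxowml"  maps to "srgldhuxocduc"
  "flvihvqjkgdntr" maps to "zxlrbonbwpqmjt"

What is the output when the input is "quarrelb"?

The transformation: move the last 2 characters to the front (rotate right by 2), then shift every letter 6 places forward in the alphabet (wrapping around).
Working it through for "quarrelb": intermediate "lbquarre", final "rhwagxxk".

rhwagxxk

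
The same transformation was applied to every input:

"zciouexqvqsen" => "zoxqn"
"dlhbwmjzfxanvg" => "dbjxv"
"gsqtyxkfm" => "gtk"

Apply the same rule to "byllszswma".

blsa

Each output is the input with this applied: keep one character in every 3, starting at position 1 (positions 1st, 4th, 7th, ...).
Doing the same to "byllszswma": "blsa".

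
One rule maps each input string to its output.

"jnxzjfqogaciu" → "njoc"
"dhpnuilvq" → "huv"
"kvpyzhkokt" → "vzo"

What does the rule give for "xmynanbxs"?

max

Looking at the pairs, the operation is to keep one character in every 3, starting at position 2 (positions 2nd, 5th, 8th, ...).
So "xmynanbxs" becomes "max".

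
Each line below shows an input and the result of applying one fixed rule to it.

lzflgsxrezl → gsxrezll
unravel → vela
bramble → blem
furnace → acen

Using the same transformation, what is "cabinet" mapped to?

neti

In each case the input is transformed by: delete the first 3 characters, then move the first character to the end.
Applying that to "cabinet" gives "neti".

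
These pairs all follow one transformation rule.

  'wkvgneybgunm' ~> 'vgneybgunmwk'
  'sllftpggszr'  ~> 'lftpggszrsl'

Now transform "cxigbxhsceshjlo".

The rule is to move the first 2 characters to the end (rotate left by 2).
So "cxigbxhsceshjlo" becomes "igbxhsceshjlocx".

igbxhsceshjlocx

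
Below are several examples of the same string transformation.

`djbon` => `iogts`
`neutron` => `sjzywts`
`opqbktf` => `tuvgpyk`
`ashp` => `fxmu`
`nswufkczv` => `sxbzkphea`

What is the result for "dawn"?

ifbs

Looking at the pairs, the operation is to shift every letter 5 places forward in the alphabet (wrapping around).
So "dawn" becomes "ifbs".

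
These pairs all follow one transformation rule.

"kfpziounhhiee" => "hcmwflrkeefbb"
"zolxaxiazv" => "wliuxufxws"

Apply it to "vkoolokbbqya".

Rule — shift every letter 3 places backward in the alphabet (wrapping around).
"vkoolokbbqya" → "shllilhyynvx".

shllilhyynvx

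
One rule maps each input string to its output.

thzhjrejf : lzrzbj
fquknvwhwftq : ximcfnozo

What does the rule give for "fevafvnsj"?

xwnsxn

What's happening: delete the last 3 characters, then shift every letter 8 places backward in the alphabet (wrapping around).
So "fevafvnsj" becomes "xwnsxn".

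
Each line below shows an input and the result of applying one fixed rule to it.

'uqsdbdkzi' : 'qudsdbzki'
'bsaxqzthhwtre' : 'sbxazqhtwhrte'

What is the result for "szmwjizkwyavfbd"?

What's happening: swap each adjacent pair of characters (1↔2, 3↔4, ...).
On "szmwjizkwyavfbd" that produces "zswmijkzywvabfd".

zswmijkzywvabfd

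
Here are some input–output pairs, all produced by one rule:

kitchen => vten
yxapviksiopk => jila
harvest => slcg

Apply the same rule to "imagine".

Rule — shift every letter 11 places forward in the alphabet (wrapping around), then keep only the first 4 characters.
Working it through for "imagine": intermediate "txlrtyp", final "txlr".

txlr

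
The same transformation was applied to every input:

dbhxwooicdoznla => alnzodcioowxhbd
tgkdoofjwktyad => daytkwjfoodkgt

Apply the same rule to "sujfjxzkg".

gkzxjfjus

In each case the input is transformed by: reverse the string.
Applying that to "sujfjxzkg" gives "gkzxjfjus".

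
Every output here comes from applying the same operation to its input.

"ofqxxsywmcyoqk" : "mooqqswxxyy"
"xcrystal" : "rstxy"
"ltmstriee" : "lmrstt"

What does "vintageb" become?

gintv

What's happening: sort the characters into alphabetical order, then delete the first 3 characters.
On "vintageb" that produces "gintv".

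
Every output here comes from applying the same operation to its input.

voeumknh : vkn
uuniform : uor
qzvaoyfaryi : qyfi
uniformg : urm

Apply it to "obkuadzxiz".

odz

Looking at the pairs, the operation is to swap each adjacent pair of characters (1↔2, 3↔4, ...), then keep one character in every 3, starting at position 2 (positions 2nd, 5th, 8th, ...).
So "obkuadzxiz" becomes "odz".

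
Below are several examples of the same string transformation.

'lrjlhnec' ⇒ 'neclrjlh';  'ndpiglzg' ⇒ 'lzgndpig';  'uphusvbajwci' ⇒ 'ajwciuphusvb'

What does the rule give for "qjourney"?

neyqjour

In each case the input is transformed by: move the first character to the end, then swap the front and back halves of the string.
Doing the same to "qjourney": "neyqjour".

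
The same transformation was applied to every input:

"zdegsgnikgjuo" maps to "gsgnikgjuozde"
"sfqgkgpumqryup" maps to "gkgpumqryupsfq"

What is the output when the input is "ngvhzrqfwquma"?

hzrqfwqumangv

The rule is to move the first 3 characters to the end (rotate left by 3).
"ngvhzrqfwquma" → "hzrqfwqumangv".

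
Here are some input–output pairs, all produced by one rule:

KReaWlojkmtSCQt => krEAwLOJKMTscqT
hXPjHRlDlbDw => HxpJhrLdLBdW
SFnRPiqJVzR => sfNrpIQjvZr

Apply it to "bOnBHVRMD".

What's happening: flip the case of every letter.
For "bOnBHVRMD" the result is "BoNbhvrmd".

BoNbhvrmd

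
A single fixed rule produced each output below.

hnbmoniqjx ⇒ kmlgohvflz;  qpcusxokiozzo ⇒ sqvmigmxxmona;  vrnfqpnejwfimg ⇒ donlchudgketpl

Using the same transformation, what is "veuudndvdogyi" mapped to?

sblbtbmewgtcs

What's happening: shift every letter 2 places backward in the alphabet (wrapping around), then move the first 3 characters to the end (rotate left by 3).
For "veuudndvdogyi", step one produces "tcssblbtbmewg"; step two turns that into "sblbtbmewgtcs".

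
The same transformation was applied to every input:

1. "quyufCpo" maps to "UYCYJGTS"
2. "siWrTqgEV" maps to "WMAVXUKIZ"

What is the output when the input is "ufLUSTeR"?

Each output is the input with this applied: shift every letter 4 places forward in the alphabet (wrapping around), then convert every letter to uppercase.
Working it through for "ufLUSTeR": intermediate "yjPYWXiV", final "YJPYWXIV".
(Check on "quyufCpo": → "uycyjGts" → "UYCYJGTS" ✓)

YJPYWXIV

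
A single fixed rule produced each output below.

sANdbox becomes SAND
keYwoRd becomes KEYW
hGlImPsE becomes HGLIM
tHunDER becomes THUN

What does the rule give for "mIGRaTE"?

MIGR

Rule — delete the last 3 characters, then convert every letter to uppercase.
Applying that to "mIGRaTE" gives "MIGR".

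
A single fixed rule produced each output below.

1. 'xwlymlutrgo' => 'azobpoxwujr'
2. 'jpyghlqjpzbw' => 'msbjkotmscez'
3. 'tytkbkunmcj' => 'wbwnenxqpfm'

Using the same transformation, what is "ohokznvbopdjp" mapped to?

rkrncqyersgms

The pattern: shift every letter 3 places forward in the alphabet (wrapping around).
Applying that to "ohokznvbopdjp" gives "rkrncqyersgms".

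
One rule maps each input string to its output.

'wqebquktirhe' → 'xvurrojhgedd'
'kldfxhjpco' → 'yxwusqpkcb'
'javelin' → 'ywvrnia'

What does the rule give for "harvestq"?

urnigfed

Rule — shift every letter 13 places forward in the alphabet (wrapping around) — i.e. ROT13, then sort the characters into reverse alphabetical order.
"harvestq" → "uneirfgd" → "urnigfed".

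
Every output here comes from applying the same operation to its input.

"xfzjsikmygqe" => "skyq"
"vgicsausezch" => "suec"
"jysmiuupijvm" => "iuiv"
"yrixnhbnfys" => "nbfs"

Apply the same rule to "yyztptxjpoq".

Looking at the pairs, the operation is to keep every other character starting from the first (positions 1st, 3rd, 5th, ...), then keep only the last 4 characters.
On "yyztptxjpoq": the first step gives "yzpxpq", and the second then gives "pxpq".

pxpq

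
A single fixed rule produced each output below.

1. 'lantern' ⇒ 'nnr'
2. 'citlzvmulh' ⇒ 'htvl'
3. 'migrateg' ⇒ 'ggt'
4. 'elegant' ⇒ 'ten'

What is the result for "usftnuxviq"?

qfui

The rule is to move the last character to the front, then keep one character in every 3, starting at position 1 (positions 1st, 4th, 7th, ...).
On "usftnuxviq": the first step gives "qusftnuxvi", and the second then gives "qfui".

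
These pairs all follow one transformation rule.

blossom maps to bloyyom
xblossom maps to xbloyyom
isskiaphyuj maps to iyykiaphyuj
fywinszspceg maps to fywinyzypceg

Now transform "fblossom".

What's happening: replace every "s" with "y".
For "fblossom" the result is "fbloyyom".

fbloyyom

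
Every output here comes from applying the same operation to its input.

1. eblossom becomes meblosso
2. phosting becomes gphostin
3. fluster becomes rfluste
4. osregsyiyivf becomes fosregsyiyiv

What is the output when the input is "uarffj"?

The transformation: move the last character to the front.
Applying that to "uarffj" gives "juarff".

juarff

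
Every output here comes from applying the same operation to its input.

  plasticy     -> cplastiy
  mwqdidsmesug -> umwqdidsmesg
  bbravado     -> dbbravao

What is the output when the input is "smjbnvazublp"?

What's happening: move the last character to the front, then swap the first and last characters.
"smjbnvazublp" → "psmjbnvazubl" → "lsmjbnvazubp".

lsmjbnvazubp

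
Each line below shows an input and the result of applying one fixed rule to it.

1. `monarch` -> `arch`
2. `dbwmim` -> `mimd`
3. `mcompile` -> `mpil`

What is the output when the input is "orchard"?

The transformation: move the first 3 characters to the end (rotate left by 3), then keep only the first 4 characters.
Working it through for "orchard": intermediate "hardorc", final "hard".

hard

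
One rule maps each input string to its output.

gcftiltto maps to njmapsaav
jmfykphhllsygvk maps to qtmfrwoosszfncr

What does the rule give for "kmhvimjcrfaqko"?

The pattern: shift every letter 7 places forward in the alphabet (wrapping around).
"kmhvimjcrfaqko" → "rtocptqjymhxrv".

rtocptqjymhxrv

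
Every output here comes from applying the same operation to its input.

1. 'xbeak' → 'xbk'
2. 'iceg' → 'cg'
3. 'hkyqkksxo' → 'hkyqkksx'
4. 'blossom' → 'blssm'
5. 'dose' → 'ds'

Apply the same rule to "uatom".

tm

What's happening: remove every vowel.
Applying that to "uatom" gives "tm".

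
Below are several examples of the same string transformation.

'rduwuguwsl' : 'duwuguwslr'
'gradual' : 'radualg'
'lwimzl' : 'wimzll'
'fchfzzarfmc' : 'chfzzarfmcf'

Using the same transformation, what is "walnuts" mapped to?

In each case the input is transformed by: move the first character to the end.
So "walnuts" becomes "alnutsw".

alnutsw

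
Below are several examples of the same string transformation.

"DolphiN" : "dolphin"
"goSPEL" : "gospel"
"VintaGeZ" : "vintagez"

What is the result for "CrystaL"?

crystal

Rule — convert every letter to lowercase.
So "CrystaL" becomes "crystal".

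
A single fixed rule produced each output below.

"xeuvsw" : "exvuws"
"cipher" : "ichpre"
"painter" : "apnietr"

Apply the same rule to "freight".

The rule is to swap each adjacent pair of characters (1↔2, 3↔4, ...).
Doing the same to "freight": "rfiehgt".

rfiehgt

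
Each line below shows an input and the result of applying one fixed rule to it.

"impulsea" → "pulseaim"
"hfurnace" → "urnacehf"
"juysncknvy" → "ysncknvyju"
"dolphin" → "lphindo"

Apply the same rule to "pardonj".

The transformation: move the first 2 characters to the end (rotate left by 2).
On "pardonj" that produces "rdonjpa".

rdonjpa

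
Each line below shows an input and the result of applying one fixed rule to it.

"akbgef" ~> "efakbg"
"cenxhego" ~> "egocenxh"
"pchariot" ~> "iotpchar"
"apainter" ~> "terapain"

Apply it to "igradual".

Looking at the pairs, the operation is to swap the front and back halves of the string, then move the first character to the end.
Starting from "igradual": after the first operation, "dualigra"; after the second, "ualigrad".

ualigrad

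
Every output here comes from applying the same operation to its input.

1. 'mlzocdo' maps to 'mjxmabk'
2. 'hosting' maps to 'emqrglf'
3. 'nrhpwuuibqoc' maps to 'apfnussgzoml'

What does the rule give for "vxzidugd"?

The pattern: shift every letter 2 places backward in the alphabet (wrapping around), then swap the first and last characters.
"vxzidugd" → "tvxgbseb" → "bvxgbset".

bvxgbset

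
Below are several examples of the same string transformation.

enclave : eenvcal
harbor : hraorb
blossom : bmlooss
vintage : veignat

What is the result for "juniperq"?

jqurneip

In each case the input is transformed by: take characters alternately from the front and the back (1st, last, 2nd, 2nd-last, ...).
On "juniperq" that produces "jqurneip".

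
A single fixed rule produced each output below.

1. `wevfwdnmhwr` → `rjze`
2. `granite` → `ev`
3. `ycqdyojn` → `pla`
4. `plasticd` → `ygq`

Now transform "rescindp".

rvc

Rule — shift every letter 13 places forward in the alphabet (wrapping around) — i.e. ROT13, then keep one character in every 3, starting at position 2 (positions 2nd, 5th, 8th, ...).
For "rescindp", step one produces "erfpvaqc"; step two turns that into "rvc".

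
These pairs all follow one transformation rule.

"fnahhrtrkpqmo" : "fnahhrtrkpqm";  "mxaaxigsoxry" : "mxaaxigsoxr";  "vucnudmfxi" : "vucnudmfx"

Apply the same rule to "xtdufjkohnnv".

xtdufjkohnn

The pattern: delete the last character.
"xtdufjkohnnv" → "xtdufjkohnn".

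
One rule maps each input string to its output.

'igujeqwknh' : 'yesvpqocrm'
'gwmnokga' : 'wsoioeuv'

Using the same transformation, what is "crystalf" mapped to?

bitnkzga

What's happening: shift every letter 8 places forward in the alphabet (wrapping around), then swap the front and back halves of the string.
Working it through for "crystalf": intermediate "kzgabitn", final "bitnkzga".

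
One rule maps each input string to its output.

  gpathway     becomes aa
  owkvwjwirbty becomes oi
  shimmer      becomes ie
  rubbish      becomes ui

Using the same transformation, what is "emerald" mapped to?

Looking at the pairs, the operation is to keep only the vowels.
For "emerald" the result is "eea".

eea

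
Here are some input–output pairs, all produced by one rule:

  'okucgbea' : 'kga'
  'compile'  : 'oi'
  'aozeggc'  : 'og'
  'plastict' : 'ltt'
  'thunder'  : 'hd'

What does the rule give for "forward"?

The pattern: keep one character in every 3, starting at position 2 (positions 2nd, 5th, 8th, ...).
"forward" → "oa".

oa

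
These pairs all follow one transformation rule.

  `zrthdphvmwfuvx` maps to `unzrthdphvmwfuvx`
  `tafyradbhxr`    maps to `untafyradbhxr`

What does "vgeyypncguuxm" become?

unvgeyypncguuxm

The transformation: prepend "un".
Applying that to "vgeyypncguuxm" gives "unvgeyypncguuxm".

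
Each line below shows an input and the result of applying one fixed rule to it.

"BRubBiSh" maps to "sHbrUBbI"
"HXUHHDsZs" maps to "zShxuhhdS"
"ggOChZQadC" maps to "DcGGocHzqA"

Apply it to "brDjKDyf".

What's happening: flip the case of every letter, then move the last 2 characters to the front (rotate right by 2).
Working it through for "brDjKDyf": intermediate "BRdJkdYF", final "YFBRdJkd".

YFBRdJkd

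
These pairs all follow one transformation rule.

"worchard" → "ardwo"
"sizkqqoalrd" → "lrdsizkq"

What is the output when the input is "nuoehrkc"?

rkcnu

In each case the input is transformed by: move the last 3 characters to the front (rotate right by 3), then delete the last 3 characters.
Applying both steps to "nuoehrkc": "rkcnuoeh", then "rkcnu".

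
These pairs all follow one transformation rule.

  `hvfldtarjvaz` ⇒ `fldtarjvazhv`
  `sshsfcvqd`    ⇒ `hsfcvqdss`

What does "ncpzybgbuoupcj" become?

pzybgbuoupcjnc

The pattern: move the first 2 characters to the end (rotate left by 2).
So "ncpzybgbuoupcj" becomes "pzybgbuoupcjnc".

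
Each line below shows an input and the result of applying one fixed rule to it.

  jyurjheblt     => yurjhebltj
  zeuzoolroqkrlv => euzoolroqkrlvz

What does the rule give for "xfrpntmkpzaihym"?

What's happening: move the first character to the end.
Applying that to "xfrpntmkpzaihym" gives "frpntmkpzaihymx".

frpntmkpzaihymx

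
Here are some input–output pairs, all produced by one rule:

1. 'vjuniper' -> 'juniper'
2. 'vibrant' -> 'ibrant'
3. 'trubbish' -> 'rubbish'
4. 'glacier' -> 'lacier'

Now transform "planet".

lanet

Each output is the input with this applied: delete the first character.
On "planet" that produces "lanet".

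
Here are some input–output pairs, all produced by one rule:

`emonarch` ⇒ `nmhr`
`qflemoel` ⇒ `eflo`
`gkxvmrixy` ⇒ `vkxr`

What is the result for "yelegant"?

eeta

The transformation: keep every other character starting from the second (positions 2nd, 4th, 6th, ...), then swap each adjacent pair of characters (1↔2, 3↔4, ...).
On "yelegant" that produces "eeta".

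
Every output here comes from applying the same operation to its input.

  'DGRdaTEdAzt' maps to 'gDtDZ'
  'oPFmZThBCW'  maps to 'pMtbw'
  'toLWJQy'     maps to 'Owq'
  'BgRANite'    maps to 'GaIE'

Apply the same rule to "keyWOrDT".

EwRt

What's happening: keep every other character starting from the second (positions 2nd, 4th, 6th, ...), then flip the case of every letter.
"keyWOrDT" → "eWrT" → "EwRt".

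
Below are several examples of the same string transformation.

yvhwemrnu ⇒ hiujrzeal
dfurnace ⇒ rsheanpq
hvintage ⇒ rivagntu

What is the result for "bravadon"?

aeninqbo

Rule — shift every letter 13 places forward in the alphabet (wrapping around) — i.e. ROT13, then swap the first and last characters.
On "bravadon" that produces "aeninqbo".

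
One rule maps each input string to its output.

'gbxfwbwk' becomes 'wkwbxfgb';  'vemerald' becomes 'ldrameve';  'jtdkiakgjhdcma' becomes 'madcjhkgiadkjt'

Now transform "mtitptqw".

qwptitmt

The transformation: swap each adjacent pair of characters (1↔2, 3↔4, ...), then reverse the string.
Working it through for "mtitptqw": intermediate "tmtitpwq", final "qwptitmt".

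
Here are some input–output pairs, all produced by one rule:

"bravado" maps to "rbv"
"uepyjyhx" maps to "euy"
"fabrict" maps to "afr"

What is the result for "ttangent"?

Looking at the pairs, the operation is to swap each adjacent pair of characters (1↔2, 3↔4, ...), then keep only the first 3 characters.
"ttangent" → "ttn".

ttn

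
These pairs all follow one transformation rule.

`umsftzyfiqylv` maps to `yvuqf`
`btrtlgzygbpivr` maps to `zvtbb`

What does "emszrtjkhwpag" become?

The transformation: keep one character in every 3, starting at position 1 (positions 1st, 4th, 7th, ...), then sort the characters into reverse alphabetical order.
"emszrtjkhwpag" → "ezjwg" → "zwjge".
(Check on "umsftzyfiqylv": → "ufyqv" → "yvuqf" ✓)

zwjge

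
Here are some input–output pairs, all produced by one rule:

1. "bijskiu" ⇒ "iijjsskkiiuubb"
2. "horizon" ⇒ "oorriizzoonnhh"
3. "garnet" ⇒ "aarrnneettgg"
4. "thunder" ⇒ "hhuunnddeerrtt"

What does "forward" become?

oorrwwaarrddff

Each output is the input with this applied: double every character, then move the first 2 characters to the end (rotate left by 2).
For "forward", step one produces "ffoorrwwaarrdd"; step two turns that into "oorrwwaarrddff".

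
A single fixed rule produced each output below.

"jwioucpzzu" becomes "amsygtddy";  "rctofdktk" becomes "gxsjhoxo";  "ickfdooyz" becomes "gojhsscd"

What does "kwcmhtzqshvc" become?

agqlxduwlzg

What's happening: delete the first character, then shift every letter 4 places forward in the alphabet (wrapping around).
Applying both steps to "kwcmhtzqshvc": "wcmhtzqshvc", then "agqlxduwlzg".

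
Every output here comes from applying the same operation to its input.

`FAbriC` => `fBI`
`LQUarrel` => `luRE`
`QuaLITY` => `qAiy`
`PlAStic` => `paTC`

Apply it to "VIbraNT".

What's happening: flip the case of every letter, then keep every other character starting from the first (positions 1st, 3rd, 5th, ...).
Applying both steps to "VIbraNT": "viBRAnt", then "vBAt".

vBAt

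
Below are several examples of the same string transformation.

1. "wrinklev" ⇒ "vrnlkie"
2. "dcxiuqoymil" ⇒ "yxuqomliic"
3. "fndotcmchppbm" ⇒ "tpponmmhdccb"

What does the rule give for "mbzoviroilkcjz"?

zzvroolkjiicb

Each output is the input with this applied: delete the first character, then sort the characters into reverse alphabetical order.
Working it through for "mbzoviroilkcjz": intermediate "bzoviroilkcjz", final "zzvroolkjiicb".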